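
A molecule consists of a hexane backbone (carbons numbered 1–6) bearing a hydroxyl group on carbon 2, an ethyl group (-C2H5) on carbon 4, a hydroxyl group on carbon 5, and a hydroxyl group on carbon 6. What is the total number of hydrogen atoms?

Atom tally by fragment:
  CH3 → C:1 H:3
  CH(OH) → C:1 H:2 O:1
  CH2 → C:1 H:2
  CH(C2H5) → C:3 H:6
  CH(OH) → C:1 H:2 O:1
  CH2OH → C:1 H:3 O:1
Element totals:
  C: 8
  H: 18
  O: 3

18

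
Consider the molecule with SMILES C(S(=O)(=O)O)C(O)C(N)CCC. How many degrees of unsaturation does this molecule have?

Atom tally by fragment:
  HO3SCH2 → C:1 H:3 S:1 O:3
  CH(OH) → C:1 H:2 O:1
  CH(NH2) → C:1 H:3 N:1
  CH2 → C:1 H:2
  CH2 → C:1 H:2
  CH3 → C:1 H:3
Element totals:
  C: 6
  H: 15
  N: 1
  O: 4
  S: 1
Molecular formula: C6H15NO4S.
DoU = (2C + 2 + N − H − X) / 2 = (2·6 + 2 + 1 − 15 − 0) / 2 = 0.

0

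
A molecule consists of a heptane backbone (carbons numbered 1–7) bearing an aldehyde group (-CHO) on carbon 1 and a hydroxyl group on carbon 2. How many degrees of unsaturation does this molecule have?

Atom tally by fragment:
  OHCCH2 → C:2 H:3 O:1
  CH(OH) → C:1 H:2 O:1
  CH2 → C:1 H:2
  CH2 → C:1 H:2
  CH2 → C:1 H:2
  CH2 → C:1 H:2
  CH3 → C:1 H:3
Element totals:
  C: 8
  H: 16
  O: 2
Molecular formula: C8H16O2.
DoU = (2C + 2 + N − H − X) / 2 = (2·8 + 2 + 0 − 16 − 0) / 2 = 1.

1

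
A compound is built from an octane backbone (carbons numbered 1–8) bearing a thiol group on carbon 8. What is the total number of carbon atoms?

Atom tally by fragment:
  CH3 → C:1 H:3
  CH2 → C:1 H:2
  CH2 → C:1 H:2
  CH2 → C:1 H:2
  CH2 → C:1 H:2
  CH2 → C:1 H:2
  CH2 → C:1 H:2
  CH2SH → C:1 H:3 S:1
Element totals:
  C: 8
  H: 18
  S: 1

8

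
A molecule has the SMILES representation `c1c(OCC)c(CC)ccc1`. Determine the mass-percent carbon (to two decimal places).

Atom tally by fragment:
  benzene ring core → C:6 H:6
  (− 2 ring H displaced by substituents)
  + OC2H5 → C:2 H:5 O:1
  + C2H5 → C:2 H:5
Element totals:
  C: 10
  H: 14
  O: 1
Molecular formula: C10H14O.
Molar mass = 150.221 g/mol.
Mass from C: 10 × 12.011 = 120.110 g/mol.
%C = 120.110 / 150.221 × 100 = 79.96%.

79.96%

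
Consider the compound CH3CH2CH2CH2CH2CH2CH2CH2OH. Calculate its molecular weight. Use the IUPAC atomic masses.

130.23 g/mol

Atom tally by fragment:
  CH3 → C:1 H:3
  CH2 → C:1 H:2
  CH2 → C:1 H:2
  CH2 → C:1 H:2
  CH2 → C:1 H:2
  CH2 → C:1 H:2
  CH2CH2OH → C:2 H:5 O:1
Element totals:
  C: 8
  H: 18
  O: 1
Molecular formula: C8H18O.
  M = 8(12.011) + 18(1.008) + 15.999
    = 96.088 + 18.144 + 15.999 = 130.231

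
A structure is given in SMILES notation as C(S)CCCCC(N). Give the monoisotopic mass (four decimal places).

Atom tally by fragment:
  HSCH2 → C:1 H:3 S:1
  CH2 → C:1 H:2
  CH2 → C:1 H:2
  CH2 → C:1 H:2
  CH2 → C:1 H:2
  CH2NH2 → C:1 H:4 N:1
Element totals:
  C: 6
  H: 15
  N: 1
  S: 1
Molecular formula: C6H15NS.
  M = 6(12.0) + 15(1.007825) + 14.003074 + 31.972071
    = 72.000000 + 15.117375 + 14.003074 + 31.972071 = 133.092520

133.0925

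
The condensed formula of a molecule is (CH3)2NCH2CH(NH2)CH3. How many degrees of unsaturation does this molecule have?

Atom tally by fragment:
  (CH3)2NCH2 → C:3 H:8 N:1
  CH(NH2) → C:1 H:3 N:1
  CH3 → C:1 H:3
Element totals:
  C: 5
  H: 14
  N: 2
Molecular formula: C5H14N2.
DoU = (2C + 2 + N − H − X) / 2 = (2·5 + 2 + 2 − 14 − 0) / 2 = 0.

0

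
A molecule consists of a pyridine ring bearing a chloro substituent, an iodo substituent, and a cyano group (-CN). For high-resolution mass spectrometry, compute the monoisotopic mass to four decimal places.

263.8951

Atom tally by fragment:
  pyridine ring core → C:5 H:5 N:1
  (− 3 ring H displaced by substituents)
  + Cl → Cl:1
  + I → I:1
  + CN → C:1 N:1
Element totals:
  C: 6
  H: 2
  Cl: 1
  I: 1
  N: 2
Molecular formula: C6H2ClIN2.
  M = 6(12.0) + 2(1.007825) + 34.968853 + 126.904472 + 2(14.003074)
    = 72.000000 + 2.015650 + 34.968853 + 126.904472 + 28.006148 = 263.895123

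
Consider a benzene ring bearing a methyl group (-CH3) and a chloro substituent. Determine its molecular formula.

Atom tally by fragment:
  benzene ring core → C:6 H:6
  (− 2 ring H displaced by substituents)
  + CH3 → C:1 H:3
  + Cl → Cl:1
Element totals:
  C: 7
  H: 7
  Cl: 1

C7H7Cl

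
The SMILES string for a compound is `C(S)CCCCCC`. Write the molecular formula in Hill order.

Atom tally by fragment:
  HSCH2 → C:1 H:3 S:1
  CH2 → C:1 H:2
  CH2 → C:1 H:2
  CH2 → C:1 H:2
  CH2 → C:1 H:2
  CH2 → C:1 H:2
  CH3 → C:1 H:3
Element totals:
  C: 7
  H: 16
  S: 1

C7H16S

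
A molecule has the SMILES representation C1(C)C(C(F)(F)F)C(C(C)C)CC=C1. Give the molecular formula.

Atom tally by fragment:
  cyclohexene ring core → C:6 H:10
  (− 3 ring H displaced by substituents)
  + CH3 → C:1 H:3
  + CF3 → C:1 F:3
  + CH(CH3)2 → C:3 H:7
Element totals:
  C: 11
  H: 17
  F: 3

C11H17F3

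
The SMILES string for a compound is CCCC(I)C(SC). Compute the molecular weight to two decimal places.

244.13 g/mol

Atom tally by fragment:
  CH3 → C:1 H:3
  CH2 → C:1 H:2
  CH2 → C:1 H:2
  CH(I) → C:1 H:1 I:1
  CH2SCH3 → C:2 H:5 S:1
Element totals:
  C: 6
  H: 13
  I: 1
  S: 1
Molecular formula: C6H13IS.
  M = 6(12.011) + 13(1.008) + 126.904 + 32.06
    = 72.066 + 13.104 + 126.904 + 32.060 = 244.134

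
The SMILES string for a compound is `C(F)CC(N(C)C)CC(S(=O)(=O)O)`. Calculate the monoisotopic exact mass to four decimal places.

213.0835

Atom tally by fragment:
  FCH2 → C:1 H:2 F:1
  CH2 → C:1 H:2
  CH(N(CH3)2) → C:3 H:7 N:1
  CH2 → C:1 H:2
  CH2SO3H → C:1 H:3 S:1 O:3
Element totals:
  C: 7
  H: 16
  F: 1
  N: 1
  O: 3
  S: 1
Molecular formula: C7H16FNO3S.
  M = 7(12.0) + 16(1.007825) + 18.998403 + 14.003074 + 3(15.994915) + 31.972071
    = 84.000000 + 16.125200 + 18.998403 + 14.003074 + 47.984745 + 31.972071 = 213.083493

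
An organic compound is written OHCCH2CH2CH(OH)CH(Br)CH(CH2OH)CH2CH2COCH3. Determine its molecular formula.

C11H19BrO4

Element totals:
  C: 11
  H: 19
  Br: 1
  O: 4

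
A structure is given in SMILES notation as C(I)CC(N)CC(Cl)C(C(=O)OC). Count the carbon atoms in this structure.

8

Atom tally by fragment:
  ICH2 → C:1 H:2 I:1
  CH2 → C:1 H:2
  CH(NH2) → C:1 H:3 N:1
  CH2 → C:1 H:2
  CH(Cl) → C:1 H:1 Cl:1
  CH2COOCH3 → C:3 H:5 O:2
Element totals:
  C: 8
  H: 15
  Cl: 1
  I: 1
  N: 1
  O: 2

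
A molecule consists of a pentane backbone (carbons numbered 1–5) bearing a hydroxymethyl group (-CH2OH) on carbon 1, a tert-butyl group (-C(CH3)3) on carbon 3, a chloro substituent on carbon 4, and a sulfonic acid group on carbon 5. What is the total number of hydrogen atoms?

21

Atom tally by fragment:
  HOCH2CH2 → C:2 H:5 O:1
  CH2 → C:1 H:2
  CH(C(CH3)3) → C:5 H:10
  CH(Cl) → C:1 H:1 Cl:1
  CH2SO3H → C:1 H:3 S:1 O:3
Element totals:
  C: 10
  H: 21
  Cl: 1
  O: 4
  S: 1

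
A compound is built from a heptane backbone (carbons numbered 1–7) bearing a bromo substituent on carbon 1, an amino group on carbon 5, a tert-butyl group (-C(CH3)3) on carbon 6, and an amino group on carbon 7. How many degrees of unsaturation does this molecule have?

Atom tally by fragment:
  BrCH2 → C:1 H:2 Br:1
  CH2 → C:1 H:2
  CH2 → C:1 H:2
  CH2 → C:1 H:2
  CH(NH2) → C:1 H:3 N:1
  CH(C(CH3)3) → C:5 H:10
  CH2NH2 → C:1 H:4 N:1
Element totals:
  C: 11
  H: 25
  Br: 1
  N: 2
Molecular formula: C11H25BrN2.
DoU = (2C + 2 + N − H − X) / 2 = (2·11 + 2 + 2 − 25 − 1) / 2 = 0.

0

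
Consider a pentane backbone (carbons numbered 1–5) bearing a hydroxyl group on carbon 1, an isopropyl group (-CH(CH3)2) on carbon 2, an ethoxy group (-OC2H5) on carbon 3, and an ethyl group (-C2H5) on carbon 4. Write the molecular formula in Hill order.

Atom tally by fragment:
  HOCH2 → C:1 H:3 O:1
  CH(CH(CH3)2) → C:4 H:8
  CH(OC2H5) → C:3 H:6 O:1
  CH(C2H5) → C:3 H:6
  CH3 → C:1 H:3
Element totals:
  C: 12
  H: 26
  O: 2

C12H26O2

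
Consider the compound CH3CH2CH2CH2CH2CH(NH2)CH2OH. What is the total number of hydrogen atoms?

17

Atom tally by fragment:
  CH3 → C:1 H:3
  CH2 → C:1 H:2
  CH2 → C:1 H:2
  CH2 → C:1 H:2
  CH2 → C:1 H:2
  CH(NH2) → C:1 H:3 N:1
  CH2OH → C:1 H:3 O:1
Element totals:
  C: 7
  H: 17
  N: 1
  O: 1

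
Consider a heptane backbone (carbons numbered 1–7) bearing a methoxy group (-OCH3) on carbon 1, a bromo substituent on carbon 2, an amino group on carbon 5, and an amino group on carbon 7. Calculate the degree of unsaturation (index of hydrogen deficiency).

0

Atom tally by fragment:
  CH3OCH2 → C:2 H:5 O:1
  CH(Br) → C:1 H:1 Br:1
  CH2 → C:1 H:2
  CH2 → C:1 H:2
  CH(NH2) → C:1 H:3 N:1
  CH2 → C:1 H:2
  CH2NH2 → C:1 H:4 N:1
Element totals:
  C: 8
  H: 19
  Br: 1
  N: 2
  O: 1
Molecular formula: C8H19BrN2O.
DoU = (2C + 2 + N − H − X) / 2 = (2·8 + 2 + 2 − 19 − 1) / 2 = 0.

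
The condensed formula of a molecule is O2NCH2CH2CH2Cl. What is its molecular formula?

C3H6ClNO2

Atom tally by fragment:
  O2NCH2 → C:1 H:2 N:1 O:2
  CH2 → C:1 H:2
  CH2Cl → C:1 H:2 Cl:1
Element totals:
  C: 3
  H: 6
  Cl: 1
  N: 1
  O: 2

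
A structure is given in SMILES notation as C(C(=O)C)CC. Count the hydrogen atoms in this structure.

Atom tally by fragment:
  CH3COCH2 → C:3 H:5 O:1
  CH2 → C:1 H:2
  CH3 → C:1 H:3
Element totals:
  C: 5
  H: 10
  O: 1

10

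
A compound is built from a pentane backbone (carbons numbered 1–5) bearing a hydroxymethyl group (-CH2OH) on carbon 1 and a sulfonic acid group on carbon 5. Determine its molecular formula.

C6H14O4S

Atom tally by fragment:
  HOCH2CH2 → C:2 H:5 O:1
  CH2 → C:1 H:2
  CH2 → C:1 H:2
  CH2 → C:1 H:2
  CH2SO3H → C:1 H:3 S:1 O:3
Element totals:
  C: 6
  H: 14
  O: 4
  S: 1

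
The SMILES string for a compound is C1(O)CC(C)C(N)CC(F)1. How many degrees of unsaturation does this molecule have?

1

Atom tally by fragment:
  cyclohexane ring core → C:6 H:12
  (− 4 ring H displaced by substituents)
  + OH → O:1 H:1
  + CH3 → C:1 H:3
  + NH2 → N:1 H:2
  + F → F:1
Element totals:
  C: 7
  H: 14
  F: 1
  N: 1
  O: 1
Molecular formula: C7H14FNO.
DoU = (2C + 2 + N − H − X) / 2 = (2·7 + 2 + 1 − 14 − 1) / 2 = 1.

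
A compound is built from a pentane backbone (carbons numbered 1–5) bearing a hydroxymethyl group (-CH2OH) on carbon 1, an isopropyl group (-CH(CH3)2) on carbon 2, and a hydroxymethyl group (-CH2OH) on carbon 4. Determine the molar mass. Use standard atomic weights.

Atom tally by fragment:
  HOCH2CH2 → C:2 H:5 O:1
  CH(CH(CH3)2) → C:4 H:8
  CH2 → C:1 H:2
  CH(CH2OH) → C:2 H:4 O:1
  CH3 → C:1 H:3
Element totals:
  C: 10
  H: 22
  O: 2
Molecular formula: C10H22O2.
  M = 10(12.011) + 22(1.008) + 2(15.999)
    = 120.110 + 22.176 + 31.998 = 174.284

174.28 g/mol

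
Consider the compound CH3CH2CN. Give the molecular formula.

C3H5N

Atom tally by fragment:
  CH3 → C:1 H:3
  CH2CN → C:2 H:2 N:1
Element totals:
  C: 3
  H: 5
  N: 1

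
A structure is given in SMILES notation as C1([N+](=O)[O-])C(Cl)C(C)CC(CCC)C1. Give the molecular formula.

C10H18ClNO2

Atom tally by fragment:
  cyclohexane ring core → C:6 H:12
  (− 4 ring H displaced by substituents)
  + NO2 → N:1 O:2
  + Cl → Cl:1
  + CH3 → C:1 H:3
  + CH2CH2CH3 → C:3 H:7
Element totals:
  C: 10
  H: 18
  Cl: 1
  N: 1
  O: 2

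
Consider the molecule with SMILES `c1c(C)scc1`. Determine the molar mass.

Atom tally by fragment:
  thiophene ring core → C:4 H:4 S:1
  (− 1 ring H displaced by substituents)
  + CH3 → C:1 H:3
Element totals:
  C: 5
  H: 6
  S: 1
Molecular formula: C5H6S.
  M = 5(12.011) + 6(1.008) + 32.06
    = 60.055 + 6.048 + 32.060 = 98.163

98.16 g/mol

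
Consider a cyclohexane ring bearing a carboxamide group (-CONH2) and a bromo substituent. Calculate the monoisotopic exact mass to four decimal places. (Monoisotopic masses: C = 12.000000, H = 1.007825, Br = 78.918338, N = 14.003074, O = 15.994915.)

Atom tally by fragment:
  cyclohexane ring core → C:6 H:12
  (− 2 ring H displaced by substituents)
  + CONH2 → C:1 H:2 O:1 N:1
  + Br → Br:1
Element totals:
  C: 7
  H: 12
  Br: 1
  N: 1
  O: 1
Molecular formula: C7H12BrNO.
  M = 7(12.0) + 12(1.007825) + 78.918338 + 14.003074 + 15.994915
    = 84.000000 + 12.093900 + 78.918338 + 14.003074 + 15.994915 = 205.010227

205.0102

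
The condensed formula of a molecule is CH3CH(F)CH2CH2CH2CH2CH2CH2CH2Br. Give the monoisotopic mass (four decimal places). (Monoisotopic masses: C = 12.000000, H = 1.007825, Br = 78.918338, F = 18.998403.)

224.0576

Element totals:
  C: 9
  H: 18
  Br: 1
  F: 1
Molecular formula: C9H18BrF.
  M = 9(12.0) + 18(1.007825) + 78.918338 + 18.998403
    = 108.000000 + 18.140850 + 78.918338 + 18.998403 = 224.057591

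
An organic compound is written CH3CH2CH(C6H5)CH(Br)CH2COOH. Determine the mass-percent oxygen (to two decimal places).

Atom tally by fragment:
  CH3 → C:1 H:3
  CH2 → C:1 H:2
  CH(C6H5) → C:7 H:6
  CH(Br) → C:1 H:1 Br:1
  CH2COOH → C:2 H:3 O:2
Element totals:
  C: 12
  H: 15
  Br: 1
  O: 2
Molecular formula: C12H15BrO2.
Molar mass = 271.154 g/mol.
Mass from O: 2 × 15.999 = 31.998 g/mol.
%O = 31.998 / 271.154 × 100 = 11.80%.

11.80%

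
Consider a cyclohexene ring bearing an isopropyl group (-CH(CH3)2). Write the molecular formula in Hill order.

C9H16

Atom tally by fragment:
  cyclohexene ring core → C:6 H:10
  (− 1 ring H displaced by substituents)
  + CH(CH3)2 → C:3 H:7
Element totals:
  C: 9
  H: 16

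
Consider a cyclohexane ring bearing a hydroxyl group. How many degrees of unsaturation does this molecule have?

Atom tally by fragment:
  cyclohexane ring core → C:6 H:12
  (− 1 ring H displaced by substituents)
  + OH → O:1 H:1
Element totals:
  C: 6
  H: 12
  O: 1
Molecular formula: C6H12O.
DoU = (2C + 2 + N − H − X) / 2 = (2·6 + 2 + 0 − 12 − 0) / 2 = 1.

1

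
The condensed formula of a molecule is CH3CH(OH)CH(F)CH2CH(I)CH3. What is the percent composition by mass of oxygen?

6.50%

Atom tally by fragment:
  CH3 → C:1 H:3
  CH(OH) → C:1 H:2 O:1
  CH(F) → C:1 H:1 F:1
  CH2 → C:1 H:2
  CH(I) → C:1 H:1 I:1
  CH3 → C:1 H:3
Element totals:
  C: 6
  H: 12
  F: 1
  I: 1
  O: 1
Molecular formula: C6H12FIO.
Molar mass = 246.063 g/mol.
Mass from O: 1 × 15.999 = 15.999 g/mol.
%O = 15.999 / 246.063 × 100 = 6.50%.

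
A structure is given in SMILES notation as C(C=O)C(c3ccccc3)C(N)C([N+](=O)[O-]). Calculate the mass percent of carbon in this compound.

59.45%

Atom tally by fragment:
  OHCCH2 → C:2 H:3 O:1
  CH(C6H5) → C:7 H:6
  CH(NH2) → C:1 H:3 N:1
  CH2NO2 → C:1 H:2 N:1 O:2
Element totals:
  C: 11
  H: 14
  N: 2
  O: 3
Molecular formula: C11H14N2O3.
Molar mass = 222.244 g/mol.
Mass from C: 11 × 12.011 = 132.121 g/mol.
%C = 132.121 / 222.244 × 100 = 59.45%.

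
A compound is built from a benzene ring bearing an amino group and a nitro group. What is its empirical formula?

Atom tally by fragment:
  benzene ring core → C:6 H:6
  (− 2 ring H displaced by substituents)
  + NH2 → N:1 H:2
  + NO2 → N:1 O:2
Element totals:
  C: 6
  H: 6
  N: 2
  O: 2
Molecular formula: C6H6N2O2.
gcd of subscripts = 2; dividing each by 2:
  C: 6/2 = 3
  H: 6/2 = 3
  N: 2/2 = 1
  O: 2/2 = 1

C3H3NO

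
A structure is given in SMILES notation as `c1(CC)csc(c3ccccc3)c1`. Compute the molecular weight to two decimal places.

Atom tally by fragment:
  thiophene ring core → C:4 H:4 S:1
  (− 2 ring H displaced by substituents)
  + C2H5 → C:2 H:5
  + C6H5 → C:6 H:5
Element totals:
  C: 12
  H: 12
  S: 1
Molecular formula: C12H12S.
  M = 12(12.011) + 12(1.008) + 32.06
    = 144.132 + 12.096 + 32.060 = 188.288

188.29 g/mol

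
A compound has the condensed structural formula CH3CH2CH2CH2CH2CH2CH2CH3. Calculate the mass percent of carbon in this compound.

Element totals:
  C: 8
  H: 18
Molecular formula: C8H18.
Molar mass = 114.232 g/mol.
Mass from C: 8 × 12.011 = 96.088 g/mol.
%C = 96.088 / 114.232 × 100 = 84.12%.

84.12%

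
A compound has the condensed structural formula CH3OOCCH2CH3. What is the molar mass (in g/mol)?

88.11 g/mol

Atom tally by fragment:
  CH3OOCCH2 → C:3 H:5 O:2
  CH3 → C:1 H:3
Element totals:
  C: 4
  H: 8
  O: 2
Molecular formula: C4H8O2.
  M = 4(12.011) + 8(1.008) + 2(15.999)
    = 48.044 + 8.064 + 31.998 = 88.106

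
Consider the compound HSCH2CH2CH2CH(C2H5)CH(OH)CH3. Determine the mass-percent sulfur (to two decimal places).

Atom tally by fragment:
  HSCH2 → C:1 H:3 S:1
  CH2 → C:1 H:2
  CH2 → C:1 H:2
  CH(C2H5) → C:3 H:6
  CH(OH) → C:1 H:2 O:1
  CH3 → C:1 H:3
Element totals:
  C: 8
  H: 18
  O: 1
  S: 1
Molecular formula: C8H18OS.
Molar mass = 162.291 g/mol.
Mass from S: 1 × 32.06 = 32.060 g/mol.
%S = 32.060 / 162.291 × 100 = 19.75%.

19.75%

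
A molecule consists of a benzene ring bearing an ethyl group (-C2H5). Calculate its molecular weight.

106.17 g/mol

Atom tally by fragment:
  benzene ring core → C:6 H:6
  (− 1 ring H displaced by substituents)
  + C2H5 → C:2 H:5
Element totals:
  C: 8
  H: 10
Molecular formula: C8H10.
  M = 8(12.011) + 10(1.008)
    = 96.088 + 10.080 = 106.168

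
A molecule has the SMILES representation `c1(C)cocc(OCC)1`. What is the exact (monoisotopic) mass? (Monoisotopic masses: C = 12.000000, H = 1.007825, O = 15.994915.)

Atom tally by fragment:
  furan ring core → C:4 H:4 O:1
  (− 2 ring H displaced by substituents)
  + CH3 → C:1 H:3
  + OC2H5 → C:2 H:5 O:1
Element totals:
  C: 7
  H: 10
  O: 2
Molecular formula: C7H10O2.
  M = 7(12.0) + 10(1.007825) + 2(15.994915)
    = 84.000000 + 10.078250 + 31.989830 = 126.068080

126.0681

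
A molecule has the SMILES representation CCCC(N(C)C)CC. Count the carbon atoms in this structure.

Atom tally by fragment:
  CH3 → C:1 H:3
  CH2 → C:1 H:2
  CH2 → C:1 H:2
  CH(N(CH3)2) → C:3 H:7 N:1
  CH2 → C:1 H:2
  CH3 → C:1 H:3
Element totals:
  C: 8
  H: 19
  N: 1

8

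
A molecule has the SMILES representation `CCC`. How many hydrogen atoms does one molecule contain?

8

Atom tally by fragment:
  CH3 → C:1 H:3
  CH2 → C:1 H:2
  CH3 → C:1 H:3
Element totals:
  C: 3
  H: 8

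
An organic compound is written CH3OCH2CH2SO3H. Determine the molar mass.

140.15 g/mol

Element totals:
  C: 3
  H: 8
  O: 4
  S: 1
Molecular formula: C3H8O4S.
  M = 3(12.011) + 8(1.008) + 4(15.999) + 32.06
    = 36.033 + 8.064 + 63.996 + 32.060 = 140.153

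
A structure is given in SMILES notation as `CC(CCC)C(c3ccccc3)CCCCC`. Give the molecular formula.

Atom tally by fragment:
  CH3 → C:1 H:3
  CH(CH2CH2CH3) → C:4 H:8
  CH(C6H5) → C:7 H:6
  CH2 → C:1 H:2
  CH2 → C:1 H:2
  CH2 → C:1 H:2
  CH2 → C:1 H:2
  CH3 → C:1 H:3
Element totals:
  C: 17
  H: 28

C17H28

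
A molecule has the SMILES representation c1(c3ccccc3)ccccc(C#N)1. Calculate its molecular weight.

179.22 g/mol

Atom tally by fragment:
  benzene ring core → C:6 H:6
  (− 2 ring H displaced by substituents)
  + C6H5 → C:6 H:5
  + CN → C:1 N:1
Element totals:
  C: 13
  H: 9
  N: 1
Molecular formula: C13H9N.
  M = 13(12.011) + 9(1.008) + 14.007
    = 156.143 + 9.072 + 14.007 = 179.222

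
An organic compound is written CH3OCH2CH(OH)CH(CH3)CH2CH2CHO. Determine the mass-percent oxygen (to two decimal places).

Element totals:
  C: 8
  H: 16
  O: 3
Molecular formula: C8H16O3.
Molar mass = 160.213 g/mol.
Mass from O: 3 × 15.999 = 47.997 g/mol.
%O = 47.997 / 160.213 × 100 = 29.96%.

29.96%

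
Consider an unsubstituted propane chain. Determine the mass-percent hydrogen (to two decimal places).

Atom tally by fragment:
  CH3 → C:1 H:3
  CH2 → C:1 H:2
  CH3 → C:1 H:3
Element totals:
  C: 3
  H: 8
Molecular formula: C3H8.
Molar mass = 44.097 g/mol.
Mass from H: 8 × 1.008 = 8.064 g/mol.
%H = 8.064 / 44.097 × 100 = 18.29%.

18.29%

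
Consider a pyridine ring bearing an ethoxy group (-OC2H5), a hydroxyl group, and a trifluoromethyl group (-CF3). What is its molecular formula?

C8H8F3NO2

Atom tally by fragment:
  pyridine ring core → C:5 H:5 N:1
  (− 3 ring H displaced by substituents)
  + OC2H5 → C:2 H:5 O:1
  + OH → O:1 H:1
  + CF3 → C:1 F:3
Element totals:
  C: 8
  H: 8
  F: 3
  N: 1
  O: 2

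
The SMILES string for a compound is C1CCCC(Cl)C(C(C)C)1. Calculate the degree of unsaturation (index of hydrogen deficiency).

Atom tally by fragment:
  cyclohexane ring core → C:6 H:12
  (− 2 ring H displaced by substituents)
  + Cl → Cl:1
  + CH(CH3)2 → C:3 H:7
Element totals:
  C: 9
  H: 17
  Cl: 1
Molecular formula: C9H17Cl.
DoU = (2C + 2 + N − H − X) / 2 = (2·9 + 2 + 0 − 17 − 1) / 2 = 1.

1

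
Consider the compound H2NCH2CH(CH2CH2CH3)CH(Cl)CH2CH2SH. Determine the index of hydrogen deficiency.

Element totals:
  C: 8
  H: 18
  Cl: 1
  N: 1
  S: 1
Molecular formula: C8H18ClNS.
DoU = (2C + 2 + N − H − X) / 2 = (2·8 + 2 + 1 − 18 − 1) / 2 = 0.

0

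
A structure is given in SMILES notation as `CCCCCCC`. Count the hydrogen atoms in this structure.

16

Atom tally by fragment:
  CH3 → C:1 H:3
  CH2 → C:1 H:2
  CH2 → C:1 H:2
  CH2 → C:1 H:2
  CH2 → C:1 H:2
  CH2 → C:1 H:2
  CH3 → C:1 H:3
Element totals:
  C: 7
  H: 16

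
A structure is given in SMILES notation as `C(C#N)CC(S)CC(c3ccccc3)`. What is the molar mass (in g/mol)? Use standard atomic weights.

Atom tally by fragment:
  NCCH2 → C:2 H:2 N:1
  CH2 → C:1 H:2
  CH(SH) → C:1 H:2 S:1
  CH2 → C:1 H:2
  CH2C6H5 → C:7 H:7
Element totals:
  C: 12
  H: 15
  N: 1
  S: 1
Molecular formula: C12H15NS.
  M = 12(12.011) + 15(1.008) + 14.007 + 32.06
    = 144.132 + 15.120 + 14.007 + 32.060 = 205.319

205.32 g/mol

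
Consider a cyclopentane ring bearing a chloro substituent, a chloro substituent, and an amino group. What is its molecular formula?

C5H9Cl2N

Atom tally by fragment:
  cyclopentane ring core → C:5 H:10
  (− 3 ring H displaced by substituents)
  + Cl → Cl:1
  + Cl → Cl:1
  + NH2 → N:1 H:2
Element totals:
  C: 5
  H: 9
  Cl: 2
  N: 1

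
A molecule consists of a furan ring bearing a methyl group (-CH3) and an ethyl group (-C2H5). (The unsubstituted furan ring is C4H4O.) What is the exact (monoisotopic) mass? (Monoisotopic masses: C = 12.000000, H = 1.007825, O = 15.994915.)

Atom tally by fragment:
  furan ring core → C:4 H:4 O:1
  (− 2 ring H displaced by substituents)
  + CH3 → C:1 H:3
  + C2H5 → C:2 H:5
Element totals:
  C: 7
  H: 10
  O: 1
Molecular formula: C7H10O.
  M = 7(12.0) + 10(1.007825) + 15.994915
    = 84.000000 + 10.078250 + 15.994915 = 110.073165

110.0732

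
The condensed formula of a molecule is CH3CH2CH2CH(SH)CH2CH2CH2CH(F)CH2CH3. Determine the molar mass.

Atom tally by fragment:
  CH3 → C:1 H:3
  CH2 → C:1 H:2
  CH2 → C:1 H:2
  CH(SH) → C:1 H:2 S:1
  CH2 → C:1 H:2
  CH2 → C:1 H:2
  CH2 → C:1 H:2
  CH(F) → C:1 H:1 F:1
  CH2 → C:1 H:2
  CH3 → C:1 H:3
Element totals:
  C: 10
  H: 21
  F: 1
  S: 1
Molecular formula: C10H21FS.
  M = 10(12.011) + 21(1.008) + 18.998 + 32.06
    = 120.110 + 21.168 + 18.998 + 32.060 = 192.336

192.34 g/mol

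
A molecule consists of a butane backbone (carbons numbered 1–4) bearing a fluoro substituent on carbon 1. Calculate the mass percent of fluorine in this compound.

24.96%

Atom tally by fragment:
  FCH2 → C:1 H:2 F:1
  CH2 → C:1 H:2
  CH2 → C:1 H:2
  CH3 → C:1 H:3
Element totals:
  C: 4
  H: 9
  F: 1
Molecular formula: C4H9F.
Molar mass = 76.114 g/mol.
Mass from F: 1 × 18.998 = 18.998 g/mol.
%F = 18.998 / 76.114 × 100 = 24.96%.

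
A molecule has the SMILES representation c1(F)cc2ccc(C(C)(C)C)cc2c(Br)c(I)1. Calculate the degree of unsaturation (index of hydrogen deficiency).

7

Atom tally by fragment:
  naphthalene ring system core → C:10 H:8
  (− 4 ring H displaced by substituents)
  + F → F:1
  + C(CH3)3 → C:4 H:9
  + Br → Br:1
  + I → I:1
Element totals:
  C: 14
  H: 13
  Br: 1
  F: 1
  I: 1
Molecular formula: C14H13BrFI.
DoU = (2C + 2 + N − H − X) / 2 = (2·14 + 2 + 0 − 13 − 3) / 2 = 7.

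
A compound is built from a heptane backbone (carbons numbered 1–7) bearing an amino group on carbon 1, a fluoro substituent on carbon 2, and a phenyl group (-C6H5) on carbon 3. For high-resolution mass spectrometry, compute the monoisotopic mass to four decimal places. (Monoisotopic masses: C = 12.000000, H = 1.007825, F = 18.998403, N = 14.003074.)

209.1580

Atom tally by fragment:
  H2NCH2 → C:1 H:4 N:1
  CH(F) → C:1 H:1 F:1
  CH(C6H5) → C:7 H:6
  CH2 → C:1 H:2
  CH2 → C:1 H:2
  CH2 → C:1 H:2
  CH3 → C:1 H:3
Element totals:
  C: 13
  H: 20
  F: 1
  N: 1
Molecular formula: C13H20FN.
  M = 13(12.0) + 20(1.007825) + 18.998403 + 14.003074
    = 156.000000 + 20.156500 + 18.998403 + 14.003074 = 209.157977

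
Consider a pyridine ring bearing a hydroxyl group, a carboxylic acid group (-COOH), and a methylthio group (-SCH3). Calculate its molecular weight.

Atom tally by fragment:
  pyridine ring core → C:5 H:5 N:1
  (− 3 ring H displaced by substituents)
  + OH → O:1 H:1
  + COOH → C:1 H:1 O:2
  + SCH3 → C:1 H:3 S:1
Element totals:
  C: 7
  H: 7
  N: 1
  O: 3
  S: 1
Molecular formula: C7H7NO3S.
  M = 7(12.011) + 7(1.008) + 14.007 + 3(15.999) + 32.06
    = 84.077 + 7.056 + 14.007 + 47.997 + 32.060 = 185.197

185.20 g/mol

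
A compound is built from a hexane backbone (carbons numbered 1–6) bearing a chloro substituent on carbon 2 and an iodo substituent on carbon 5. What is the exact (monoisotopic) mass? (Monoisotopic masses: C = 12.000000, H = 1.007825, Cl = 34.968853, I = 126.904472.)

245.9672

Atom tally by fragment:
  CH3 → C:1 H:3
  CH(Cl) → C:1 H:1 Cl:1
  CH2 → C:1 H:2
  CH2 → C:1 H:2
  CH(I) → C:1 H:1 I:1
  CH3 → C:1 H:3
Element totals:
  C: 6
  H: 12
  Cl: 1
  I: 1
Molecular formula: C6H12ClI.
  M = 6(12.0) + 12(1.007825) + 34.968853 + 126.904472
    = 72.000000 + 12.093900 + 34.968853 + 126.904472 = 245.967225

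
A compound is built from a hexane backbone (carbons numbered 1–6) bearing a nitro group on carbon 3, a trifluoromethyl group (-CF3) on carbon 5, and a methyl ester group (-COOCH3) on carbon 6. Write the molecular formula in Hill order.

C9H14F3NO4

Atom tally by fragment:
  CH3 → C:1 H:3
  CH2 → C:1 H:2
  CH(NO2) → C:1 H:1 N:1 O:2
  CH2 → C:1 H:2
  CH(CF3) → C:2 H:1 F:3
  CH2COOCH3 → C:3 H:5 O:2
Element totals:
  C: 9
  H: 14
  F: 3
  N: 1
  O: 4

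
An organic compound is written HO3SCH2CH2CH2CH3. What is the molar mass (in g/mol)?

138.18 g/mol

Element totals:
  C: 4
  H: 10
  O: 3
  S: 1
Molecular formula: C4H10O3S.
  M = 4(12.011) + 10(1.008) + 3(15.999) + 32.06
    = 48.044 + 10.080 + 47.997 + 32.060 = 138.181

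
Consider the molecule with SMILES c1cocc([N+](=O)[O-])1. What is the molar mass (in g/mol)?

Atom tally by fragment:
  furan ring core → C:4 H:4 O:1
  (− 1 ring H displaced by substituents)
  + NO2 → N:1 O:2
Element totals:
  C: 4
  H: 3
  N: 1
  O: 3
Molecular formula: C4H3NO3.
  M = 4(12.011) + 3(1.008) + 14.007 + 3(15.999)
    = 48.044 + 3.024 + 14.007 + 47.997 = 113.072

113.07 g/mol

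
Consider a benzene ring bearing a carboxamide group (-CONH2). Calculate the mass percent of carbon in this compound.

Atom tally by fragment:
  benzene ring core → C:6 H:6
  (− 1 ring H displaced by substituents)
  + CONH2 → C:1 H:2 O:1 N:1
Element totals:
  C: 7
  H: 7
  N: 1
  O: 1
Molecular formula: C7H7NO.
Molar mass = 121.139 g/mol.
Mass from C: 7 × 12.011 = 84.077 g/mol.
%C = 84.077 / 121.139 × 100 = 69.41%.

69.41%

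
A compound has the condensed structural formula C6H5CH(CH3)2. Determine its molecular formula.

C9H12

Element totals:
  C: 9
  H: 12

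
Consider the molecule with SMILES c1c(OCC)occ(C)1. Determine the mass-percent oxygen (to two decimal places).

Atom tally by fragment:
  furan ring core → C:4 H:4 O:1
  (− 2 ring H displaced by substituents)
  + OC2H5 → C:2 H:5 O:1
  + CH3 → C:1 H:3
Element totals:
  C: 7
  H: 10
  O: 2
Molecular formula: C7H10O2.
Molar mass = 126.155 g/mol.
Mass from O: 2 × 15.999 = 31.998 g/mol.
%O = 31.998 / 126.155 × 100 = 25.36%.

25.36%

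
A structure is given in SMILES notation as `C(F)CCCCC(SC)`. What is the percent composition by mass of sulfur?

21.34%

Atom tally by fragment:
  FCH2 → C:1 H:2 F:1
  CH2 → C:1 H:2
  CH2 → C:1 H:2
  CH2 → C:1 H:2
  CH2 → C:1 H:2
  CH2SCH3 → C:2 H:5 S:1
Element totals:
  C: 7
  H: 15
  F: 1
  S: 1
Molecular formula: C7H15FS.
Molar mass = 150.255 g/mol.
Mass from S: 1 × 32.06 = 32.060 g/mol.
%S = 32.060 / 150.255 × 100 = 21.34%.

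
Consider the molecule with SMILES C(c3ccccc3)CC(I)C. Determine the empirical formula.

C10H13I

Atom tally by fragment:
  C6H5CH2 → C:7 H:7
  CH2 → C:1 H:2
  CH(I) → C:1 H:1 I:1
  CH3 → C:1 H:3
Element totals:
  C: 10
  H: 13
  I: 1
Molecular formula: C10H13I.
gcd of subscripts (10, 13, 1) = 1, so the empirical formula equals the molecular formula.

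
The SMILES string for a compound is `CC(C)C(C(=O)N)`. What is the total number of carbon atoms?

Atom tally by fragment:
  CH3 → C:1 H:3
  CH(CH3) → C:2 H:4
  CH2CONH2 → C:2 H:4 O:1 N:1
Element totals:
  C: 5
  H: 11
  N: 1
  O: 1

5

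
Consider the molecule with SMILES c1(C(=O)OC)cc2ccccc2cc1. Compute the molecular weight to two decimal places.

Atom tally by fragment:
  naphthalene ring system core → C:10 H:8
  (− 1 ring H displaced by substituents)
  + COOCH3 → C:2 H:3 O:2
Element totals:
  C: 12
  H: 10
  O: 2
Molecular formula: C12H10O2.
  M = 12(12.011) + 10(1.008) + 2(15.999)
    = 144.132 + 10.080 + 31.998 = 186.210

186.21 g/mol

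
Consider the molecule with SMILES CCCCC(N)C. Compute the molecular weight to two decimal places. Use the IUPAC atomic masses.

101.19 g/mol

Atom tally by fragment:
  CH3 → C:1 H:3
  CH2 → C:1 H:2
  CH2 → C:1 H:2
  CH2 → C:1 H:2
  CH(NH2) → C:1 H:3 N:1
  CH3 → C:1 H:3
Element totals:
  C: 6
  H: 15
  N: 1
Molecular formula: C6H15N.
  M = 6(12.011) + 15(1.008) + 14.007
    = 72.066 + 15.120 + 14.007 = 101.193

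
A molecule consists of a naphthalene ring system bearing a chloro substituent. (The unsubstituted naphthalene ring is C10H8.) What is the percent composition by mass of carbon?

Atom tally by fragment:
  naphthalene ring system core → C:10 H:8
  (− 1 ring H displaced by substituents)
  + Cl → Cl:1
Element totals:
  C: 10
  H: 7
  Cl: 1
Molecular formula: C10H7Cl.
Molar mass = 162.616 g/mol.
Mass from C: 10 × 12.011 = 120.110 g/mol.
%C = 120.110 / 162.616 × 100 = 73.86%.

73.86%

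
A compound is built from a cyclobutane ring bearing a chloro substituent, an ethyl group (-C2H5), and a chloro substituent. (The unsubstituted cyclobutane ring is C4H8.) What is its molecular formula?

C6H10Cl2

Atom tally by fragment:
  cyclobutane ring core → C:4 H:8
  (− 3 ring H displaced by substituents)
  + Cl → Cl:1
  + C2H5 → C:2 H:5
  + Cl → Cl:1
Element totals:
  C: 6
  H: 10
  Cl: 2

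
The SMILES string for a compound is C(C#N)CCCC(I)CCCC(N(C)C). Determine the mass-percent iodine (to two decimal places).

Atom tally by fragment:
  NCCH2 → C:2 H:2 N:1
  CH2 → C:1 H:2
  CH2 → C:1 H:2
  CH2 → C:1 H:2
  CH(I) → C:1 H:1 I:1
  CH2 → C:1 H:2
  CH2 → C:1 H:2
  CH2 → C:1 H:2
  CH2N(CH3)2 → C:3 H:8 N:1
Element totals:
  C: 12
  H: 23
  I: 1
  N: 2
Molecular formula: C12H23IN2.
Molar mass = 322.234 g/mol.
Mass from I: 1 × 126.904 = 126.904 g/mol.
%I = 126.904 / 322.234 × 100 = 39.38%.

39.38%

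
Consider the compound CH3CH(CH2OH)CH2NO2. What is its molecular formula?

C4H9NO3

Element totals:
  C: 4
  H: 9
  N: 1
  O: 3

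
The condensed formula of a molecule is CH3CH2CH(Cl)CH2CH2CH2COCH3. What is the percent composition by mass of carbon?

59.07%

Element totals:
  C: 8
  H: 15
  Cl: 1
  O: 1
Molecular formula: C8H15ClO.
Molar mass = 162.657 g/mol.
Mass from C: 8 × 12.011 = 96.088 g/mol.
%C = 96.088 / 162.657 × 100 = 59.07%.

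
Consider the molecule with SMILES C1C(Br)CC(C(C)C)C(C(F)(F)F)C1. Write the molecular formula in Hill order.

Atom tally by fragment:
  cyclohexane ring core → C:6 H:12
  (− 3 ring H displaced by substituents)
  + Br → Br:1
  + CH(CH3)2 → C:3 H:7
  + CF3 → C:1 F:3
Element totals:
  C: 10
  H: 16
  Br: 1
  F: 3

C10H16BrF3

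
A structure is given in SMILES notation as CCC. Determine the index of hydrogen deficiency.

Atom tally by fragment:
  CH3 → C:1 H:3
  CH2 → C:1 H:2
  CH3 → C:1 H:3
Element totals:
  C: 3
  H: 8
Molecular formula: C3H8.
DoU = (2C + 2 + N − H − X) / 2 = (2·3 + 2 + 0 − 8 − 0) / 2 = 0.

0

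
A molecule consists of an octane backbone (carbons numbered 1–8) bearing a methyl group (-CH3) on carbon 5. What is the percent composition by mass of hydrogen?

15.72%

Atom tally by fragment:
  CH3 → C:1 H:3
  CH2 → C:1 H:2
  CH2 → C:1 H:2
  CH2 → C:1 H:2
  CH(CH3) → C:2 H:4
  CH2 → C:1 H:2
  CH2 → C:1 H:2
  CH3 → C:1 H:3
Element totals:
  C: 9
  H: 20
Molecular formula: C9H20.
Molar mass = 128.259 g/mol.
Mass from H: 20 × 1.008 = 20.160 g/mol.
%H = 20.160 / 128.259 × 100 = 15.72%.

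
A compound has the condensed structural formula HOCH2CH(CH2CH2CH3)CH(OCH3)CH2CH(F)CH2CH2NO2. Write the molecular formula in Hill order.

Atom tally by fragment:
  HOCH2 → C:1 H:3 O:1
  CH(CH2CH2CH3) → C:4 H:8
  CH(OCH3) → C:2 H:4 O:1
  CH2 → C:1 H:2
  CH(F) → C:1 H:1 F:1
  CH2 → C:1 H:2
  CH2NO2 → C:1 H:2 N:1 O:2
Element totals:
  C: 11
  H: 22
  F: 1
  N: 1
  O: 4

C11H22FNO4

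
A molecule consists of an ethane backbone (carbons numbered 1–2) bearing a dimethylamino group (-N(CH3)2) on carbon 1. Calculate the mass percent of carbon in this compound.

65.69%

Atom tally by fragment:
  (CH3)2NCH2 → C:3 H:8 N:1
  CH3 → C:1 H:3
Element totals:
  C: 4
  H: 11
  N: 1
Molecular formula: C4H11N.
Molar mass = 73.139 g/mol.
Mass from C: 4 × 12.011 = 48.044 g/mol.
%C = 48.044 / 73.139 × 100 = 65.69%.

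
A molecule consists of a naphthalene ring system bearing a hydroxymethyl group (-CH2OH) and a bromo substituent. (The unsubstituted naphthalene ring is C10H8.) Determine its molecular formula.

Atom tally by fragment:
  naphthalene ring system core → C:10 H:8
  (− 2 ring H displaced by substituents)
  + CH2OH → C:1 H:3 O:1
  + Br → Br:1
Element totals:
  C: 11
  H: 9
  Br: 1
  O: 1

C11H9BrO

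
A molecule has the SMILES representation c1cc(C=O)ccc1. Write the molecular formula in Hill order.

C7H6O

Atom tally by fragment:
  benzene ring core → C:6 H:6
  (− 1 ring H displaced by substituents)
  + CHO → C:1 H:1 O:1
Element totals:
  C: 7
  H: 6
  O: 1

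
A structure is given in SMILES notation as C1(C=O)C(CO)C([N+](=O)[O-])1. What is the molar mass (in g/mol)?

Atom tally by fragment:
  cyclopropane ring core → C:3 H:6
  (− 3 ring H displaced by substituents)
  + CHO → C:1 H:1 O:1
  + CH2OH → C:1 H:3 O:1
  + NO2 → N:1 O:2
Element totals:
  C: 5
  H: 7
  N: 1
  O: 4
Molecular formula: C5H7NO4.
  M = 5(12.011) + 7(1.008) + 14.007 + 4(15.999)
    = 60.055 + 7.056 + 14.007 + 63.996 = 145.114

145.11 g/mol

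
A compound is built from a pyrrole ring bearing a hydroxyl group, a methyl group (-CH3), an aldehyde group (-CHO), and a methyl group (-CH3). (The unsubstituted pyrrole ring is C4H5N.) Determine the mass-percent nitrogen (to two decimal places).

10.07%

Atom tally by fragment:
  pyrrole ring core → C:4 H:5 N:1
  (− 4 ring H displaced by substituents)
  + OH → O:1 H:1
  + CH3 → C:1 H:3
  + CHO → C:1 H:1 O:1
  + CH3 → C:1 H:3
Element totals:
  C: 7
  H: 9
  N: 1
  O: 2
Molecular formula: C7H9NO2.
Molar mass = 139.154 g/mol.
Mass from N: 1 × 14.007 = 14.007 g/mol.
%N = 14.007 / 139.154 × 100 = 10.07%.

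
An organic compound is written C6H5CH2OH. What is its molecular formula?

C7H8O

Element totals:
  C: 7
  H: 8
  O: 1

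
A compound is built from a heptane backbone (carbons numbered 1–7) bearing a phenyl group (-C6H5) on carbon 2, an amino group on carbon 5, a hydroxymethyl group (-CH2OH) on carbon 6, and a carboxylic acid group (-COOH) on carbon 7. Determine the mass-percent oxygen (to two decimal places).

Atom tally by fragment:
  CH3 → C:1 H:3
  CH(C6H5) → C:7 H:6
  CH2 → C:1 H:2
  CH2 → C:1 H:2
  CH(NH2) → C:1 H:3 N:1
  CH(CH2OH) → C:2 H:4 O:1
  CH2COOH → C:2 H:3 O:2
Element totals:
  C: 15
  H: 23
  N: 1
  O: 3
Molecular formula: C15H23NO3.
Molar mass = 265.353 g/mol.
Mass from O: 3 × 15.999 = 47.997 g/mol.
%O = 47.997 / 265.353 × 100 = 18.09%.

18.09%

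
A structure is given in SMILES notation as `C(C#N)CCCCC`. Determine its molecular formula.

Atom tally by fragment:
  NCCH2 → C:2 H:2 N:1
  CH2 → C:1 H:2
  CH2 → C:1 H:2
  CH2 → C:1 H:2
  CH2 → C:1 H:2
  CH3 → C:1 H:3
Element totals:
  C: 7
  H: 13
  N: 1

C7H13N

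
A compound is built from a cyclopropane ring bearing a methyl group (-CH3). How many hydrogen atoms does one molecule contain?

8

Atom tally by fragment:
  cyclopropane ring core → C:3 H:6
  (− 1 ring H displaced by substituents)
  + CH3 → C:1 H:3
Element totals:
  C: 4
  H: 8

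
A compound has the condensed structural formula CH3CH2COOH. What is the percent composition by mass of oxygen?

43.19%

Element totals:
  C: 3
  H: 6
  O: 2
Molecular formula: C3H6O2.
Molar mass = 74.079 g/mol.
Mass from O: 2 × 15.999 = 31.998 g/mol.
%O = 31.998 / 74.079 × 100 = 43.19%.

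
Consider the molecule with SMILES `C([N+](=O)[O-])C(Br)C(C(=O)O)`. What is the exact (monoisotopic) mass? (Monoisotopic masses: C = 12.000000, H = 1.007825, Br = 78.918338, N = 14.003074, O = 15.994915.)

Atom tally by fragment:
  O2NCH2 → C:1 H:2 N:1 O:2
  CH(Br) → C:1 H:1 Br:1
  CH2COOH → C:2 H:3 O:2
Element totals:
  C: 4
  H: 6
  Br: 1
  N: 1
  O: 4
Molecular formula: C4H6BrNO4.
  M = 4(12.0) + 6(1.007825) + 78.918338 + 14.003074 + 4(15.994915)
    = 48.000000 + 6.046950 + 78.918338 + 14.003074 + 63.979660 = 210.948022

210.9480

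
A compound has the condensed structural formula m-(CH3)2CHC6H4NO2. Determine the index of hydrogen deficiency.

Element totals:
  C: 9
  H: 11
  N: 1
  O: 2
Molecular formula: C9H11NO2.
DoU = (2C + 2 + N − H − X) / 2 = (2·9 + 2 + 1 − 11 − 0) / 2 = 5.

5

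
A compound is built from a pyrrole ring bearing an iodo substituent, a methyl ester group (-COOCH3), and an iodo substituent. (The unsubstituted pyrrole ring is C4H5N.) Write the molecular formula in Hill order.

C6H5I2NO2

Atom tally by fragment:
  pyrrole ring core → C:4 H:5 N:1
  (− 3 ring H displaced by substituents)
  + I → I:1
  + COOCH3 → C:2 H:3 O:2
  + I → I:1
Element totals:
  C: 6
  H: 5
  I: 2
  N: 1
  O: 2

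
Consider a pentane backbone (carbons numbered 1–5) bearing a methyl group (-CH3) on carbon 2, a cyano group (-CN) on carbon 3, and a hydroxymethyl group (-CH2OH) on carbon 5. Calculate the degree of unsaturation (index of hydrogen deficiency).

2

Atom tally by fragment:
  CH3 → C:1 H:3
  CH(CH3) → C:2 H:4
  CH(CN) → C:2 H:1 N:1
  CH2 → C:1 H:2
  CH2CH2OH → C:2 H:5 O:1
Element totals:
  C: 8
  H: 15
  N: 1
  O: 1
Molecular formula: C8H15NO.
DoU = (2C + 2 + N − H − X) / 2 = (2·8 + 2 + 1 − 15 − 0) / 2 = 2.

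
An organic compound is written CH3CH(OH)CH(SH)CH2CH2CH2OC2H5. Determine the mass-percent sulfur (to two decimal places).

Atom tally by fragment:
  CH3 → C:1 H:3
  CH(OH) → C:1 H:2 O:1
  CH(SH) → C:1 H:2 S:1
  CH2 → C:1 H:2
  CH2 → C:1 H:2
  CH2OC2H5 → C:3 H:7 O:1
Element totals:
  C: 8
  H: 18
  O: 2
  S: 1
Molecular formula: C8H18O2S.
Molar mass = 178.290 g/mol.
Mass from S: 1 × 32.06 = 32.060 g/mol.
%S = 32.060 / 178.290 × 100 = 17.98%.

17.98%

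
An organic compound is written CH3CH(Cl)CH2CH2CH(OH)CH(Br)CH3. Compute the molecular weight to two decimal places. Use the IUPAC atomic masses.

229.54 g/mol

Element totals:
  C: 7
  H: 14
  Br: 1
  Cl: 1
  O: 1
Molecular formula: C7H14BrClO.
  M = 7(12.011) + 14(1.008) + 79.904 + 35.45 + 15.999
    = 84.077 + 14.112 + 79.904 + 35.450 + 15.999 = 229.542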